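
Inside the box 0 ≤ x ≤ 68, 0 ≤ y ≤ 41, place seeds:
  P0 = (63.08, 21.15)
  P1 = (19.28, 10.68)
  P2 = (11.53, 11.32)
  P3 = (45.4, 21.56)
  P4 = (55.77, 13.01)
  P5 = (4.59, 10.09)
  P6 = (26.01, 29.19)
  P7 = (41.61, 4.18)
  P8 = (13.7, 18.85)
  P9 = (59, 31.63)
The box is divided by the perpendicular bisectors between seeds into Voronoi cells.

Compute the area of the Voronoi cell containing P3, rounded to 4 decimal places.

Area of P3's cell: 347.2662

1. box [0,68]×[0,41]: [(0, 0) (68, 0) (68, 41) (0, 41)]
2. ⊥bis P3·P0 via (54.24,21.355): [(0, 0) (53.7448, 0) (54.6956, 41) (0, 41)]  |A|=2223.0271
3. ⊥bis P3·P1 via (32.34,16.12): [(39.0546, 0) (53.7448, 0) (54.6956, 41) (21.9765, 41)]  |A|=971.8892
4. ⊥bis P3·P2 via (28.465,16.44): [(39.0546, 0) (53.7448, 0) (54.6956, 41) (21.9765, 41)]  |A|=971.8892
5. ⊥bis P3·P4 via (50.585,17.285): [(38.1413, 2.1925) (54.2487, 21.7285) (54.6956, 41) (21.9765, 41)]  |A|=785.7127
6. ⊥bis P3·P5 via (24.995,15.825): [(38.1413, 2.1925) (54.2487, 21.7285) (54.6956, 41) (21.9765, 41)]  |A|=785.7127
7. ⊥bis P3·P6 via (35.705,25.375): [(32.1976, 16.4618) (38.1413, 2.1925) (54.2487, 21.7285) (54.6956, 41) (41.8535, 41)]  |A|=541.8402
8. ⊥bis P3·P7 via (43.505,12.87): [(32.1976, 16.4618) (32.7135, 15.2233) (46.4206, 12.2342) (54.2487, 21.7285) (54.6956, 41) (41.8535, 41)]  |A|=460.6452
9. ⊥bis P3·P8 via (29.55,20.205): [(32.1976, 16.4618) (32.7135, 15.2233) (46.4206, 12.2342) (54.2487, 21.7285) (54.6956, 41) (41.8535, 41)]  |A|=460.6452
10. ⊥bis P3·P9 via (52.2,26.595): [(41.7426, 40.7182) (32.1976, 16.4618) (32.7135, 15.2233) (46.4206, 12.2342) (54.2487, 21.7285) (54.2959, 23.7644)]  |A|=347.2662
11. canonical 6-gon: [(41.7426, 40.7182) (32.1976, 16.4618) (32.7135, 15.2233) (46.4206, 12.2342) (54.2487, 21.7285) (54.2959, 23.7644)]
12. shoelace: 347.2662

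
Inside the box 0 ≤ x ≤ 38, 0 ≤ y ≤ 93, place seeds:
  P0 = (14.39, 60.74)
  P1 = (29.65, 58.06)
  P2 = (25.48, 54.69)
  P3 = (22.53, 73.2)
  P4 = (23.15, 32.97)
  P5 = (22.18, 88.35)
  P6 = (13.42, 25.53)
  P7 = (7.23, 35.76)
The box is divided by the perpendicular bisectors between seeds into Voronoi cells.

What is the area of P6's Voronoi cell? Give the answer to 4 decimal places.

Area of P6's cell: 859.6818

1. box [0,38]×[0,93]: [(0, 0) (38, 0) (38, 93) (0, 93)]
2. ⊥bis P6·P0 via (13.905,43.135): [(0, 43.5181) (0, 0) (38, 0) (38, 42.4712)]  |A|=1633.7962
3. ⊥bis P6·P1 via (21.535,41.795): [(19.1382, 42.9908) (0, 43.5181) (0, 0) (38, 0) (38, 33.5802)]  |A|=1549.9461
4. ⊥bis P6·P2 via (19.45,40.11): [(12.0096, 43.1872) (0, 43.5181) (0, 0) (38, 0) (38, 32.4381)]  |A|=1503.4137
5. ⊥bis P6·P3 via (17.975,49.365): [(12.0096, 43.1872) (0, 43.5181) (0, 0) (38, 0) (38, 32.4381)]  |A|=1503.4137
6. ⊥bis P6·P4 via (18.285,29.25): [(7.5337, 43.3105) (0, 43.5181) (0, 0) (38, 0) (38, 3.4668)]  |A|=1039.6361
7. ⊥bis P6·P5 via (17.8,56.94): [(7.5337, 43.3105) (0, 43.5181) (0, 0) (38, 0) (38, 3.4668)]  |A|=1039.6361
8. ⊥bis P6·P7 via (10.325,30.645): [(15.0378, 33.4966) (0, 24.3975) (0, 0) (38, 0) (38, 3.4668)]  |A|=859.6818
9. canonical 5-gon: [(15.0378, 33.4966) (0, 24.3975) (0, 0) (38, 0) (38, 3.4668)]
10. shoelace: 859.6818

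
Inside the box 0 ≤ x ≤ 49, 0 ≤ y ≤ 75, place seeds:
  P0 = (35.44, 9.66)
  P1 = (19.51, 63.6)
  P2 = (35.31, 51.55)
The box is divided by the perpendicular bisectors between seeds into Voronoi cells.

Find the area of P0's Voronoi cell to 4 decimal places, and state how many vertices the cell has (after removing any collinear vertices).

1. box [0,49]×[0,75]: [(0, 0) (49, 0) (49, 75) (0, 75)]
2. ⊥bis P0·P1 via (27.475,36.63): [(0, 28.5159) (0, 0) (49, 0) (49, 42.9869)]  |A|=1751.8185
3. ⊥bis P0·P2 via (35.375,30.605): [(6.7734, 30.5162) (0, 28.5159) (0, 0) (49, 0) (49, 30.6473)]  |A|=1491.2878
4. canonical 5-gon: [(6.7734, 30.5162) (0, 28.5159) (0, 0) (49, 0) (49, 30.6473)]
5. shoelace: 1491.2878

Area of P0's cell: 1491.2878 (5 vertices)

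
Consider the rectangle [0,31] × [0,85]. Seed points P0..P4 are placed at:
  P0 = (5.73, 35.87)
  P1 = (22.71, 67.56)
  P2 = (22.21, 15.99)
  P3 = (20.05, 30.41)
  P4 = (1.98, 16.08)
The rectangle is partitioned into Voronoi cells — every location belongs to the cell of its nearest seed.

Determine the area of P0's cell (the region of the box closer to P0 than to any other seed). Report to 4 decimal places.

1. box [0,31]×[0,85]: [(0, 0) (31, 0) (31, 85) (0, 85)]
2. ⊥bis P0·P1 via (14.22,51.715): [(0, 59.3343) (0, 0) (31, 0) (31, 42.724)]  |A|=1581.9038
3. ⊥bis P0·P2 via (13.97,25.93): [(0, 59.3343) (0, 14.3492) (31, 40.0474) (31, 42.724)]  |A|=738.7556
4. ⊥bis P0·P3 via (12.89,33.14): [(18.9965, 49.1557) (0, 59.3343) (0, 14.3492) (8.3713, 21.2889)]  |A|=507.0539
5. ⊥bis P0·P4 via (3.855,25.975): [(9.7334, 24.8611) (18.9965, 49.1557) (0, 59.3343) (0, 26.7055)]  |A|=436.6936
6. canonical 4-gon: [(9.7334, 24.8611) (18.9965, 49.1557) (0, 59.3343) (0, 26.7055)]
7. shoelace: 436.6936

Area of P0's cell: 436.6936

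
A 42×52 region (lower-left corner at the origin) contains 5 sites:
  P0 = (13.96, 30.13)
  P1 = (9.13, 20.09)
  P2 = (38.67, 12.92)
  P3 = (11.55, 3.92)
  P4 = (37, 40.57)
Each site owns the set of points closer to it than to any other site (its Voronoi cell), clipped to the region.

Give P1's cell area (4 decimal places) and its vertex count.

Area of P1's cell: 302.7951 (4 vertices)

1. box [0,42]×[0,52]: [(0, 0) (42, 0) (42, 52) (0, 52)]
2. ⊥bis P1·P0 via (11.545,25.11): [(0, 30.664) (0, 0) (42, 0) (42, 10.4588)]  |A|=863.58
3. ⊥bis P1·P2 via (23.9,16.505): [(24.4784, 18.888) (0, 30.664) (0, 0) (19.8939, 0)]  |A|=563.1816
4. ⊥bis P1·P3 via (10.34,12.005): [(23.2777, 13.9413) (24.4784, 18.888) (0, 30.664) (0, 10.4575)]  |A|=302.7951
5. ⊥bis P1·P4 via (23.065,30.33): [(23.2777, 13.9413) (24.4784, 18.888) (0, 30.664) (0, 10.4575)]  |A|=302.7951
6. canonical 4-gon: [(23.2777, 13.9413) (24.4784, 18.888) (0, 30.664) (0, 10.4575)]
7. shoelace: 302.7951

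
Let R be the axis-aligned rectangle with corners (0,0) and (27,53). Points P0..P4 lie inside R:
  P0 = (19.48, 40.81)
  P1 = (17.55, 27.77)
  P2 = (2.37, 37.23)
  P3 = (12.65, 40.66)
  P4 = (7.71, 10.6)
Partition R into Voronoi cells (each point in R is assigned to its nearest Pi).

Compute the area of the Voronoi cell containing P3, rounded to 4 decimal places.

1. box [0,27]×[0,53]: [(0, 0) (27, 0) (27, 53) (0, 53)]
2. ⊥bis P3·P0 via (16.065,40.735): [(0, 0) (16.9596, 0) (15.7956, 53) (0, 53)]  |A|=868.0143
3. ⊥bis P3·P1 via (15.1,34.215): [(0, 28.4749) (16.199, 34.6328) (15.7956, 53) (0, 53)]  |A|=343.7023
4. ⊥bis P3·P2 via (7.51,38.945): [(9.7649, 32.1869) (16.199, 34.6328) (15.7956, 53) (2.8204, 53)]  |A|=194.6088
5. ⊥bis P3·P4 via (10.18,25.63): [(9.7649, 32.1869) (16.199, 34.6328) (15.7956, 53) (2.8204, 53)]  |A|=194.6088
6. canonical 4-gon: [(9.7649, 32.1869) (16.199, 34.6328) (15.7956, 53) (2.8204, 53)]
7. shoelace: 194.6088

Area of P3's cell: 194.6088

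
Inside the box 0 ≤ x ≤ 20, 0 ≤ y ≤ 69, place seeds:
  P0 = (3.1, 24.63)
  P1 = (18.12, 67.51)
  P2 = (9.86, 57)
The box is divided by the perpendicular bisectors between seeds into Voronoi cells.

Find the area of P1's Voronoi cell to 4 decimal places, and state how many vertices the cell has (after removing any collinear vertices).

1. box [0,20]×[0,69]: [(0, 0) (20, 0) (20, 69) (0, 69)]
2. ⊥bis P1·P0 via (10.61,46.07): [(0, 49.7865) (20, 42.7809) (20, 69) (0, 69)]  |A|=454.3266
3. ⊥bis P1·P2 via (13.99,62.255): [(20, 57.5316) (20, 69) (5.4077, 69)]  |A|=83.675
4. canonical 3-gon: [(20, 57.5316) (20, 69) (5.4077, 69)]
5. shoelace: 83.675

Area of P1's cell: 83.6750 (3 vertices)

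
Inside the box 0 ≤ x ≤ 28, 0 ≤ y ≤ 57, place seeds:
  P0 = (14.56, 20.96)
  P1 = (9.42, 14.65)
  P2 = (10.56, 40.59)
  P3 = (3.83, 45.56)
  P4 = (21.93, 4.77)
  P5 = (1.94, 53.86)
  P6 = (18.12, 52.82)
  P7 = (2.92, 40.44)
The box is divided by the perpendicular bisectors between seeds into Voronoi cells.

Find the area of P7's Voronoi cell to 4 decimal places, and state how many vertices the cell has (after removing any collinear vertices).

Area of P7's cell: 105.2962 (5 vertices)

1. box [0,28]×[0,57]: [(0, 0) (28, 0) (28, 57) (0, 57)]
2. ⊥bis P7·P0 via (8.74,30.7): [(0, 25.4775) (28, 42.2085) (28, 57) (0, 57)]  |A|=648.3949
3. ⊥bis P7·P1 via (6.17,27.545): [(0, 25.9899) (1.4831, 26.3637) (28, 42.2085) (28, 57) (0, 57)]  |A|=648.0149
4. ⊥bis P7·P2 via (6.74,40.515): [(0, 25.9899) (1.4831, 26.3637) (6.9537, 29.6326) (6.4163, 57) (0, 57)]  |A|=197.0176
5. ⊥bis P7·P3 via (3.375,43): [(0, 43.5999) (0, 25.9899) (1.4831, 26.3637) (6.9537, 29.6326) (6.7028, 42.4085)]  |A|=105.2962
6. ⊥bis P7·P4 via (12.425,22.605): [(0, 43.5999) (0, 25.9899) (1.4831, 26.3637) (6.9537, 29.6326) (6.7028, 42.4085)]  |A|=105.2962
7. ⊥bis P7·P5 via (2.43,47.15): [(0, 43.5999) (0, 25.9899) (1.4831, 26.3637) (6.9537, 29.6326) (6.7028, 42.4085)]  |A|=105.2962
8. ⊥bis P7·P6 via (10.52,46.63): [(0, 43.5999) (0, 25.9899) (1.4831, 26.3637) (6.9537, 29.6326) (6.7028, 42.4085)]  |A|=105.2962
9. canonical 5-gon: [(0, 43.5999) (0, 25.9899) (1.4831, 26.3637) (6.9537, 29.6326) (6.7028, 42.4085)]
10. shoelace: 105.2962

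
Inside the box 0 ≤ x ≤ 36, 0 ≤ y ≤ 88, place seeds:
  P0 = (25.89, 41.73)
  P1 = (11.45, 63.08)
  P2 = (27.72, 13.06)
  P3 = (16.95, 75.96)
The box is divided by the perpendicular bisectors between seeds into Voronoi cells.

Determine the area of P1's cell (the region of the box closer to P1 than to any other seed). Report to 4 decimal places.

1. box [0,36]×[0,88]: [(0, 0) (36, 0) (36, 88) (0, 88)]
2. ⊥bis P1·P0 via (18.67,52.405): [(0, 39.7776) (36, 64.1261) (36, 88) (0, 88)]  |A|=1297.7335
3. ⊥bis P1·P2 via (19.585,38.07): [(0, 39.7776) (36, 64.1261) (36, 88) (0, 88)]  |A|=1297.7335
4. ⊥bis P1·P3 via (14.2,69.52): [(0, 75.5837) (0, 39.7776) (32.4517, 61.7262)]  |A|=580.9833
5. canonical 3-gon: [(0, 75.5837) (0, 39.7776) (32.4517, 61.7262)]
6. shoelace: 580.9833

Area of P1's cell: 580.9833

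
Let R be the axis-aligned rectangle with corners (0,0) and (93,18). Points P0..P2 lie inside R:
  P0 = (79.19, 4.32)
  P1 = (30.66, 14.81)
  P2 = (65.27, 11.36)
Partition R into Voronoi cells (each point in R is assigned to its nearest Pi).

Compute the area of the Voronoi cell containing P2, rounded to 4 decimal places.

Area of P2's cell: 454.6596

1. box [0,93]×[0,18]: [(0, 0) (93, 0) (93, 18) (0, 18)]
2. ⊥bis P2·P0 via (72.23,7.84): [(0, 0) (68.2649, 0) (77.3684, 18) (0, 18)]  |A|=1310.7
3. ⊥bis P2·P1 via (47.965,13.085): [(46.6607, 0) (68.2649, 0) (77.3684, 18) (48.4549, 18)]  |A|=454.6596
4. canonical 4-gon: [(46.6607, 0) (68.2649, 0) (77.3684, 18) (48.4549, 18)]
5. shoelace: 454.6596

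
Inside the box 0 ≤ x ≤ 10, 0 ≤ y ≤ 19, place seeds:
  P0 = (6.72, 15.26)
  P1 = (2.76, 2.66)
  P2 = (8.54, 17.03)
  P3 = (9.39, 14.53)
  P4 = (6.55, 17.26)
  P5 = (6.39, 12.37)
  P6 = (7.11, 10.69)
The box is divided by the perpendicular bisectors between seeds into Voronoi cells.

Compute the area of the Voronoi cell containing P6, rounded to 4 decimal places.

Area of P6's cell: 40.7689

1. box [0,10]×[0,19]: [(0, 0) (10, 0) (10, 19) (0, 19)]
2. ⊥bis P6·P0 via (6.915,12.975): [(0, 12.3849) (0, 0) (10, 0) (10, 13.2383)]  |A|=128.1158
3. ⊥bis P6·P1 via (4.935,6.675): [(0, 12.3849) (0, 9.3484) (10, 3.9312) (10, 13.2383)]  |A|=61.7179
4. ⊥bis P6·P2 via (7.825,13.86): [(0, 12.3849) (0, 9.3484) (10, 3.9312) (10, 13.2383)]  |A|=61.7179
5. ⊥bis P6·P3 via (8.25,12.61): [(7.5447, 13.0287) (0, 12.3849) (0, 9.3484) (10, 3.9312) (10, 11.5709)]  |A|=59.671
6. ⊥bis P6·P4 via (6.83,13.975): [(7.5447, 13.0287) (0, 12.3849) (0, 9.3484) (10, 3.9312) (10, 11.5709)]  |A|=59.671
7. ⊥bis P6·P5 via (6.75,11.53): [(8.6776, 12.3561) (0.733, 8.9513) (10, 3.9312) (10, 11.5709)]  |A|=40.7689
8. canonical 4-gon: [(8.6776, 12.3561) (0.733, 8.9513) (10, 3.9312) (10, 11.5709)]
9. shoelace: 40.7689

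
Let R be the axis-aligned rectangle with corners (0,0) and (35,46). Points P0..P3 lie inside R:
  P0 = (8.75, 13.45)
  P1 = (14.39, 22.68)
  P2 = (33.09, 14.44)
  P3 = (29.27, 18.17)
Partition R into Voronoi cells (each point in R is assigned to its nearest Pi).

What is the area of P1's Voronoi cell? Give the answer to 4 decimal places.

Area of P1's cell: 690.6854

1. box [0,35]×[0,46]: [(0, 0) (35, 0) (35, 46) (0, 46)]
2. ⊥bis P1·P0 via (11.57,18.065): [(0, 25.1349) (35, 3.7481) (35, 46) (0, 46)]  |A|=1104.5486
3. ⊥bis P1·P2 via (23.74,18.56): [(0, 25.1349) (20.9865, 12.3111) (35, 44.1136) (35, 46) (0, 46)]  |A|=821.7164
4. ⊥bis P1·P3 via (21.83,20.425): [(0, 25.1349) (19.6232, 13.1441) (29.5816, 46) (0, 46)]  |A|=690.6854
5. canonical 4-gon: [(0, 25.1349) (19.6232, 13.1441) (29.5816, 46) (0, 46)]
6. shoelace: 690.6854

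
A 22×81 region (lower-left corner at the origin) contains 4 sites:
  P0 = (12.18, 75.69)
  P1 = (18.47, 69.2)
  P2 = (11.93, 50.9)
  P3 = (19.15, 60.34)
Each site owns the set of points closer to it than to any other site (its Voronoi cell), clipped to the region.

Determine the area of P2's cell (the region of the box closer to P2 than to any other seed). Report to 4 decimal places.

Area of P2's cell: 1288.9553

1. box [0,22]×[0,81]: [(0, 0) (22, 0) (22, 81) (0, 81)]
2. ⊥bis P2·P0 via (12.055,63.295): [(0, 63.4166) (0, 0) (22, 0) (22, 63.1947)]  |A|=1392.7241
3. ⊥bis P2·P1 via (15.2,60.05): [(5.9476, 63.3566) (0, 63.4166) (0, 0) (22, 0) (22, 57.6198)]  |A|=1347.9791
4. ⊥bis P2·P3 via (15.54,55.62): [(5.4176, 63.3619) (0, 63.4166) (0, 0) (22, 0) (22, 50.6792)]  |A|=1288.9553
5. canonical 5-gon: [(5.4176, 63.3619) (0, 63.4166) (0, 0) (22, 0) (22, 50.6792)]
6. shoelace: 1288.9553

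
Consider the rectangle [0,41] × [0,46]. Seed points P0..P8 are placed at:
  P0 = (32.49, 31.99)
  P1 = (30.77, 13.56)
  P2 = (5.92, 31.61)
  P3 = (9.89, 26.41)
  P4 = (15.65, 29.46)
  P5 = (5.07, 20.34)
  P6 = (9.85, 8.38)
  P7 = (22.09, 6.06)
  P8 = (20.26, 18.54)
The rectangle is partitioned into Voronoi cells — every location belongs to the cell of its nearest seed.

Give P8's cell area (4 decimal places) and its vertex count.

1. box [0,41]×[0,46]: [(0, 0) (41, 0) (41, 46) (0, 46)]
2. ⊥bis P8·P0 via (26.375,25.265): [(0, 0) (41, 0) (41, 11.9666) (3.5716, 46) (0, 46)]  |A|=1249.0915
3. ⊥bis P8·P1 via (25.515,16.05): [(0, 0) (17.91, 0) (28.8256, 23.0367) (3.5716, 46) (0, 46)]  |A|=910.2888
4. ⊥bis P8·P2 via (13.09,25.075): [(0, 10.7131) (0, 0) (17.91, 0) (28.8256, 23.0367) (19.2052, 31.7844)]  |A|=546.0559
5. ⊥bis P8·P3 via (15.075,22.475): [(0, 2.6112) (0, 0) (17.91, 0) (28.8256, 23.0367) (20.9418, 30.2054)]  |A|=427.7644
6. ⊥bis P8·P4 via (17.955,24): [(15.4203, 22.9299) (0, 2.6112) (0, 0) (17.91, 0) (28.8256, 23.0367) (24.6554, 26.8286)]  |A|=404.9328
7. ⊥bis P8·P5 via (12.665,19.44): [(15.4203, 22.9299) (12.6453, 19.2734) (10.3614, 0) (17.91, 0) (28.8256, 23.0367) (24.6554, 26.8286)]  |A|=288.5732
8. ⊥bis P8·P6 via (15.055,13.46): [(15.4203, 22.9299) (12.6453, 19.2734) (12.2919, 16.2911) (21.2703, 7.0918) (28.8256, 23.0367) (24.6554, 26.8286)]  |A|=179.7929
9. ⊥bis P8·P7 via (21.175,12.3): [(15.4203, 22.9299) (12.6453, 19.2734) (12.2919, 16.2911) (16.8116, 11.6602) (23.9295, 12.7039) (28.8256, 23.0367) (24.6554, 26.8286)]  |A|=161.2074
10. canonical 7-gon: [(15.4203, 22.9299) (12.6453, 19.2734) (12.2919, 16.2911) (16.8116, 11.6602) (23.9295, 12.7039) (28.8256, 23.0367) (24.6554, 26.8286)]
11. shoelace: 161.2074

Area of P8's cell: 161.2074 (7 vertices)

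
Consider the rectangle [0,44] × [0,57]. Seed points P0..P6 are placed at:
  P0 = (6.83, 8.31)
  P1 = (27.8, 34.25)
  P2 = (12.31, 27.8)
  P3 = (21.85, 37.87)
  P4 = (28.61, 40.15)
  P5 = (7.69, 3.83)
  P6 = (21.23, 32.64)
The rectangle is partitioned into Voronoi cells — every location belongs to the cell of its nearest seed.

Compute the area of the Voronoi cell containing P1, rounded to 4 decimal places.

Area of P1's cell: 497.2935

1. box [0,44]×[0,57]: [(0, 0) (44, 0) (44, 57) (0, 57)]
2. ⊥bis P1·P0 via (17.315,21.28): [(0, 35.2775) (43.6385, 0) (44, 0) (44, 57) (0, 57)]  |A|=1738.2716
3. ⊥bis P1·P2 via (20.055,31.025): [(27.5622, 12.9961) (43.6385, 0) (44, 0) (44, 57) (9.2391, 57)]  |A|=1235.6348
4. ⊥bis P1·P3 via (24.825,36.06): [(20.7485, 29.3596) (27.5622, 12.9961) (43.6385, 0) (44, 0) (44, 57) (37.565, 57)]  |A|=844.1654
5. ⊥bis P1·P4 via (28.205,37.2): [(25.7257, 37.5404) (20.7485, 29.3596) (27.5622, 12.9961) (43.6385, 0) (44, 0) (44, 35.0315)]  |A|=580.8243
6. ⊥bis P1·P5 via (17.745,19.04): [(25.7257, 37.5404) (20.7485, 29.3596) (27.5622, 12.9961) (30.5899, 10.5485) (44, 1.6834) (44, 35.0315)]  |A|=567.6303
7. ⊥bis P1·P6 via (24.515,33.445): [(25.7257, 37.5404) (24.1472, 34.9459) (30.0112, 11.0163) (30.5899, 10.5485) (44, 1.6834) (44, 35.0315)]  |A|=497.2935
8. canonical 6-gon: [(25.7257, 37.5404) (24.1472, 34.9459) (30.0112, 11.0163) (30.5899, 10.5485) (44, 1.6834) (44, 35.0315)]
9. shoelace: 497.2935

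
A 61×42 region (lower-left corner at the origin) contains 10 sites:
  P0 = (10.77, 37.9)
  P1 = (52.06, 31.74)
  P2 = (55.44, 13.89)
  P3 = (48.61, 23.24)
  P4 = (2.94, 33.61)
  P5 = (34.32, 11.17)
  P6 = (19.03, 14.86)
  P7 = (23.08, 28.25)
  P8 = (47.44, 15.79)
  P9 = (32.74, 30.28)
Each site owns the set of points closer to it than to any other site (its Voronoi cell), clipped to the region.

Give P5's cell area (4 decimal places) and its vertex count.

1. box [0,61]×[0,42]: [(0, 0) (61, 0) (61, 42) (0, 42)]
2. ⊥bis P5·P0 via (22.545,24.535): [(0, 4.6721) (0, 0) (61, 0) (61, 42) (42.3683, 42)]  |A|=1771.24
3. ⊥bis P5·P1 via (43.19,21.455): [(30.9907, 31.9759) (0, 4.6721) (0, 0) (61, 0) (61, 6.0953)]  |A|=1139.1197
4. ⊥bis P5·P2 via (44.88,12.53): [(43.7981, 20.9306) (30.9907, 31.9759) (0, 4.6721) (0, 0) (46.4937, 0)]  |A|=934.8822
5. ⊥bis P5·P3 via (41.465,17.205): [(44.784, 13.2756) (29.8429, 30.9647) (0, 4.6721) (0, 0) (46.4937, 0)]  |A|=873.6005
6. ⊥bis P5·P4 via (18.63,22.39): [(44.784, 13.2756) (29.8429, 30.9647) (16.1091, 18.8647) (2.6188, 0) (46.4937, 0)]  |A|=811.2674
7. ⊥bis P5·P6 via (26.675,13.015): [(44.784, 13.2756) (30.7482, 29.8929) (23.534, 0) (46.4937, 0)]  |A|=422.1264
8. ⊥bis P5·P7 via (28.7,19.71): [(44.784, 13.2756) (35.5446, 24.2143) (28.2135, 19.3898) (23.534, 0) (46.4937, 0)]  |A|=389.741
9. ⊥bis P5·P8 via (40.88,13.48): [(38.2122, 21.0561) (35.5446, 24.2143) (28.2135, 19.3898) (23.534, 0) (45.6268, 0)]  |A|=343.6431
10. ⊥bis P5·P9 via (33.53,20.725): [(38.2122, 21.0561) (38.168, 21.1085) (29.77, 20.4141) (28.2135, 19.3898) (23.534, 0) (45.6268, 0)]  |A|=329.6909
11. canonical 6-gon: [(38.2122, 21.0561) (38.168, 21.1085) (29.77, 20.4141) (28.2135, 19.3898) (23.534, 0) (45.6268, 0)]
12. shoelace: 329.6909

Area of P5's cell: 329.6909 (6 vertices)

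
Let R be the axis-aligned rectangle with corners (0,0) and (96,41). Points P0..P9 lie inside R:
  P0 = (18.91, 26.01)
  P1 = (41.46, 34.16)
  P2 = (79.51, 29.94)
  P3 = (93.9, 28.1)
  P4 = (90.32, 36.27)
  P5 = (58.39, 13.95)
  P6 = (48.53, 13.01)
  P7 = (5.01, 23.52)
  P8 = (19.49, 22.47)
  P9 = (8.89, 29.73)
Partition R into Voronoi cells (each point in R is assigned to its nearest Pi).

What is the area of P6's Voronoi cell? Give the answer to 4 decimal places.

Area of P6's cell: 501.8652

1. box [0,96]×[0,41]: [(0, 0) (96, 0) (96, 41) (0, 41)]
2. ⊥bis P6·P0 via (33.72,19.51): [(25.1572, 0) (96, 0) (96, 41) (43.1518, 41)]  |A|=2535.6653
3. ⊥bis P6·P1 via (44.995,23.585): [(33.8774, 19.8686) (25.1572, 0) (96, 0) (96, 40.6349)]  |A|=1965.9471
4. ⊥bis P6·P2 via (64.02,21.475): [(60.1064, 28.6364) (33.8774, 19.8686) (25.1572, 0) (75.7557, 0)]  |A|=946.8186
5. ⊥bis P6·P3 via (71.215,20.555): [(60.1064, 28.6364) (33.8774, 19.8686) (25.1572, 0) (75.7557, 0)]  |A|=946.8186
6. ⊥bis P6·P4 via (69.425,24.64): [(60.1064, 28.6364) (33.8774, 19.8686) (25.1572, 0) (75.7557, 0)]  |A|=946.8186
7. ⊥bis P6·P5 via (53.46,13.48): [(52.265, 26.0152) (33.8774, 19.8686) (25.1572, 0) (54.7451, 0)]  |A|=540.7357
8. ⊥bis P6·P7 via (26.77,18.265): [(52.265, 26.0152) (33.8774, 19.8686) (25.1572, 0) (54.7451, 0)]  |A|=540.7357
9. ⊥bis P6·P8 via (34.01,17.74): [(52.265, 26.0152) (34.8044, 20.1785) (28.2311, 0) (54.7451, 0)]  |A|=501.8652
10. ⊥bis P6·P9 via (28.71,21.37): [(52.265, 26.0152) (34.8044, 20.1785) (28.2311, 0) (54.7451, 0)]  |A|=501.8652
11. canonical 4-gon: [(52.265, 26.0152) (34.8044, 20.1785) (28.2311, 0) (54.7451, 0)]
12. shoelace: 501.8652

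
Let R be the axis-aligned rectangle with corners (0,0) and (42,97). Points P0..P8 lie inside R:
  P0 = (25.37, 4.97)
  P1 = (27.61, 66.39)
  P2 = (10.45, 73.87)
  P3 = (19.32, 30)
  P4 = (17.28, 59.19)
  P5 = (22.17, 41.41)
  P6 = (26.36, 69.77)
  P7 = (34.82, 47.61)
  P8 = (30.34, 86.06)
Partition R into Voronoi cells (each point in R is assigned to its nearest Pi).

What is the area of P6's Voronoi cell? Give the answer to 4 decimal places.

Area of P6's cell: 183.9913

1. box [0,42]×[0,97]: [(0, 0) (42, 0) (42, 97) (0, 97)]
2. ⊥bis P6·P0 via (25.865,37.37): [(0, 37.7652) (42, 37.1235) (42, 97) (0, 97)]  |A|=2501.3383
3. ⊥bis P6·P1 via (26.985,68.08): [(0, 58.1003) (42, 73.6329) (42, 97) (0, 97)]  |A|=1307.6023
4. ⊥bis P6·P2 via (18.405,71.82): [(16.4358, 64.1787) (42, 73.6329) (42, 97) (24.8939, 97)]  |A|=579.4032
5. ⊥bis P6·P3 via (22.84,49.885): [(16.4358, 64.1787) (42, 73.6329) (42, 97) (24.8939, 97)]  |A|=579.4032
6. ⊥bis P6·P4 via (21.82,64.48): [(17.4745, 68.2094) (20.4439, 65.661) (42, 73.6329) (42, 97) (24.8939, 97)]  |A|=572.0953
7. ⊥bis P6·P5 via (24.265,55.59): [(17.4745, 68.2094) (20.4439, 65.661) (42, 73.6329) (42, 97) (24.8939, 97)]  |A|=572.0953
8. ⊥bis P6·P7 via (30.59,58.69): [(17.4745, 68.2094) (20.4439, 65.661) (42, 73.6329) (42, 97) (24.8939, 97)]  |A|=572.0953
9. ⊥bis P6·P8 via (28.35,77.915): [(20.4717, 79.8398) (17.4745, 68.2094) (20.4439, 65.661) (42, 73.6329) (42, 74.58)]  |A|=183.9913
10. canonical 5-gon: [(20.4717, 79.8398) (17.4745, 68.2094) (20.4439, 65.661) (42, 73.6329) (42, 74.58)]
11. shoelace: 183.9913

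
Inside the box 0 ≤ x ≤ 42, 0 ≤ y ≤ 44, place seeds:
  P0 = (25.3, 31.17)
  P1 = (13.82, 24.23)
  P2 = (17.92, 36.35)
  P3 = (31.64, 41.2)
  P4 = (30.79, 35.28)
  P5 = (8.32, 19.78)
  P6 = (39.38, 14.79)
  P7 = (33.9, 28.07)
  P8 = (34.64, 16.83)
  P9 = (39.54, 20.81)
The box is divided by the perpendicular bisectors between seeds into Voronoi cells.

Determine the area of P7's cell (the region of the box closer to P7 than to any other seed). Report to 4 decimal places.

Area of P7's cell: 119.8627

1. box [0,42]×[0,44]: [(0, 0) (42, 0) (42, 44) (0, 44)]
2. ⊥bis P7·P0 via (29.6,29.62): [(18.923, 0) (42, 0) (42, 44) (34.7835, 44)]  |A|=666.4567
3. ⊥bis P7·P1 via (23.86,26.15): [(25.4161, 18.013) (28.8608, 0) (42, 0) (42, 44) (34.7835, 44)]  |A|=576.9522
4. ⊥bis P7·P2 via (25.91,32.21): [(25.4161, 18.013) (28.8608, 0) (42, 0) (42, 44) (34.7835, 44)]  |A|=576.9522
5. ⊥bis P7·P3 via (32.77,34.635): [(31.3176, 34.385) (25.4161, 18.013) (28.8608, 0) (42, 0) (42, 36.2237)]  |A|=500.7242
6. ⊥bis P7·P4 via (32.345,31.675): [(29.9718, 30.6513) (25.4161, 18.013) (28.8608, 0) (42, 0) (42, 35.8396)]  |A|=479.7093
7. ⊥bis P7·P5 via (21.11,23.925): [(29.9718, 30.6513) (25.4161, 18.013) (28.8567, 0.0214) (28.8636, 0) (42, 0) (42, 35.8396)]  |A|=479.7093
8. ⊥bis P7·P6 via (36.64,21.43): [(29.9718, 30.6513) (25.4161, 18.013) (25.6314, 16.8873) (42, 23.6418) (42, 35.8396)]  |A|=175.2745
9. ⊥bis P7·P8 via (34.27,22.45): [(29.9718, 30.6513) (26.8391, 21.9608) (40.031, 22.8293) (42, 23.6418) (42, 35.8396)]  |A|=141.1086
10. ⊥bis P7·P9 via (36.72,24.44): [(29.9718, 30.6513) (26.8391, 21.9608) (34.1481, 22.442) (42, 28.5418) (42, 35.8396)]  |A|=119.8627
11. canonical 5-gon: [(29.9718, 30.6513) (26.8391, 21.9608) (34.1481, 22.442) (42, 28.5418) (42, 35.8396)]
12. shoelace: 119.8627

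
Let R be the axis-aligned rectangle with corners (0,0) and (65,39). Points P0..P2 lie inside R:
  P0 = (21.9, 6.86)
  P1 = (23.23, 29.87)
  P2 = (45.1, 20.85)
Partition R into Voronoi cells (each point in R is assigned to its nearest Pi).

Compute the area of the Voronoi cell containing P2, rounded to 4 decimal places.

1. box [0,65]×[0,39]: [(0, 0) (65, 0) (65, 39) (0, 39)]
2. ⊥bis P2·P0 via (33.5,13.855): [(41.8548, 0) (65, 0) (65, 39) (18.3371, 39)]  |A|=1361.2573
3. ⊥bis P2·P1 via (34.165,25.36): [(31.0771, 17.873) (41.8548, 0) (65, 0) (65, 39) (39.7906, 39)]  |A|=1134.633
4. canonical 5-gon: [(31.0771, 17.873) (41.8548, 0) (65, 0) (65, 39) (39.7906, 39)]
5. shoelace: 1134.633

Area of P2's cell: 1134.6330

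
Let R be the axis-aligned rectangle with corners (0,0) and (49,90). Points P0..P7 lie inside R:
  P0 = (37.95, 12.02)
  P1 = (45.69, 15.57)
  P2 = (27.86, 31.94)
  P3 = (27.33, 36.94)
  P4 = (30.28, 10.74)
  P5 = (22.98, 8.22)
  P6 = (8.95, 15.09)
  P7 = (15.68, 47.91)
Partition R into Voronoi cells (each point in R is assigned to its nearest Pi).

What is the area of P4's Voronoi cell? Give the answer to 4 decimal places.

1. box [0,49]×[0,90]: [(0, 0) (49, 0) (49, 90) (0, 90)]
2. ⊥bis P4·P0 via (34.115,11.38): [(0, 0) (36.0141, 0) (20.9946, 90) (0, 90)]  |A|=2565.3925
3. ⊥bis P4·P1 via (37.985,13.155): [(0, 0) (36.0141, 0) (29.0745, 41.5839) (13.8993, 90) (0, 90)]  |A|=2393.6283
4. ⊥bis P4·P2 via (29.07,21.34): [(0, 18.0216) (0, 0) (36.0141, 0) (32.3896, 21.7189)]  |A|=682.9511
5. ⊥bis P4·P3 via (28.805,23.84): [(0, 18.0216) (0, 0) (36.0141, 0) (32.3896, 21.7189)]  |A|=682.9511
6. ⊥bis P4·P5 via (26.63,9.48): [(22.7836, 20.6224) (29.9025, 0) (36.0141, 0) (32.3896, 21.7189)]  |A|=169.3213
7. ⊥bis P4·P6 via (19.615,12.915): [(22.7836, 20.6224) (29.9025, 0) (36.0141, 0) (32.3896, 21.7189)]  |A|=169.3213
8. ⊥bis P4·P7 via (22.98,29.325): [(22.7836, 20.6224) (29.9025, 0) (36.0141, 0) (32.3896, 21.7189)]  |A|=169.3213
9. canonical 4-gon: [(22.7836, 20.6224) (29.9025, 0) (36.0141, 0) (32.3896, 21.7189)]
10. shoelace: 169.3213

Area of P4's cell: 169.3213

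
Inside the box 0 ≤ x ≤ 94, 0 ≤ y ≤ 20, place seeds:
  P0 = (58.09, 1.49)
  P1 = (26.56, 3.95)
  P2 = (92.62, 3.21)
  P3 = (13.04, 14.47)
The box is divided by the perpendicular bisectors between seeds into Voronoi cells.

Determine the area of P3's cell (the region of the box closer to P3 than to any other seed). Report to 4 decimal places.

1. box [0,94]×[0,20]: [(0, 0) (94, 0) (94, 20) (0, 20)]
2. ⊥bis P3·P0 via (35.565,7.98): [(0, 0) (33.2658, 0) (39.0283, 20) (0, 20)]  |A|=722.9402
3. ⊥bis P3·P1 via (19.8,9.21): [(0, 0) (12.6336, 0) (28.1958, 20) (0, 20)]  |A|=408.2941
4. ⊥bis P3·P2 via (52.83,8.84): [(0, 0) (12.6336, 0) (28.1958, 20) (0, 20)]  |A|=408.2941
5. canonical 4-gon: [(0, 0) (12.6336, 0) (28.1958, 20) (0, 20)]
6. shoelace: 408.2941

Area of P3's cell: 408.2941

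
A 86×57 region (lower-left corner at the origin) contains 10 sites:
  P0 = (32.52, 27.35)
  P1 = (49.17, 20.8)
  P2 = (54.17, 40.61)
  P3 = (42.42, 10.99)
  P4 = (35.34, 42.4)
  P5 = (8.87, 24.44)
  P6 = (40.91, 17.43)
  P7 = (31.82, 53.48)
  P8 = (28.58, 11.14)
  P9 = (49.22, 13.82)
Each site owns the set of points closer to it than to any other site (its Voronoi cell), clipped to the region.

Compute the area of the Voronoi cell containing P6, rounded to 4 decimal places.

1. box [0,86]×[0,57]: [(0, 0) (86, 0) (86, 57) (0, 57)]
2. ⊥bis P6·P0 via (36.715,22.39): [(10.242, 0) (86, 0) (86, 57) (77.6365, 57)]  |A|=2397.4645
3. ⊥bis P6·P1 via (45.04,19.115): [(41.9109, 26.7845) (10.242, 0) (52.8387, 0)]  |A|=570.4672
4. ⊥bis P6·P2 via (47.54,29.02): [(41.9109, 26.7845) (10.242, 0) (52.8387, 0)]  |A|=570.4672
5. ⊥bis P6·P3 via (41.665,14.21): [(46.5718, 15.3605) (41.9109, 26.7845) (21.4349, 9.4666)]  |A|=157.3176
6. ⊥bis P6·P4 via (38.125,29.915): [(46.5718, 15.3605) (41.9109, 26.7845) (21.4349, 9.4666)]  |A|=157.3176
7. ⊥bis P6·P5 via (24.89,20.935): [(22.432, 9.7004) (46.5718, 15.3605) (41.9109, 26.7845) (22.5956, 10.4483)]  |A|=156.9638
8. ⊥bis P6·P7 via (36.365,35.455): [(22.432, 9.7004) (46.5718, 15.3605) (41.9109, 26.7845) (22.5956, 10.4483)]  |A|=156.9638
9. ⊥bis P6·P8 via (34.745,14.285): [(35.5185, 12.7688) (46.5718, 15.3605) (41.9109, 26.7845) (32.4503, 18.7831)]  |A|=109.9005
10. ⊥bis P6·P9 via (45.065,15.625): [(35.5185, 12.7688) (44.7662, 14.9371) (45.7864, 17.2856) (41.9109, 26.7845) (32.4503, 18.7831)]  |A|=107.9962
11. canonical 5-gon: [(35.5185, 12.7688) (44.7662, 14.9371) (45.7864, 17.2856) (41.9109, 26.7845) (32.4503, 18.7831)]
12. shoelace: 107.9962

Area of P6's cell: 107.9962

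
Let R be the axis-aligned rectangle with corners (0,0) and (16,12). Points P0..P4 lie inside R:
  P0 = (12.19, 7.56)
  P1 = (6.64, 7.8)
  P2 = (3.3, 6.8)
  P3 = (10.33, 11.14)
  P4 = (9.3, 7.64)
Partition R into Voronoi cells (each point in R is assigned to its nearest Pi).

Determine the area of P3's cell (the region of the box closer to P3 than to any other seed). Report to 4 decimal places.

Area of P3's cell: 16.7600

1. box [0,16]×[0,12]: [(0, 0) (16, 0) (16, 12) (0, 12)]
2. ⊥bis P3·P0 via (11.26,9.35): [(0, 3.4998) (16, 11.8127) (16, 12) (0, 12)]  |A|=69.4999
3. ⊥bis P3·P1 via (8.485,9.47): [(9.4465, 8.4078) (16, 11.8127) (16, 12) (6.195, 12)]  |A|=18.2247
4. ⊥bis P3·P2 via (6.815,8.97): [(9.4465, 8.4078) (16, 11.8127) (16, 12) (6.195, 12)]  |A|=18.2247
5. ⊥bis P3·P4 via (9.815,9.39): [(8.1008, 9.8945) (10.7866, 9.1041) (16, 11.8127) (16, 12) (6.195, 12)]  |A|=16.76
6. canonical 5-gon: [(8.1008, 9.8945) (10.7866, 9.1041) (16, 11.8127) (16, 12) (6.195, 12)]
7. shoelace: 16.76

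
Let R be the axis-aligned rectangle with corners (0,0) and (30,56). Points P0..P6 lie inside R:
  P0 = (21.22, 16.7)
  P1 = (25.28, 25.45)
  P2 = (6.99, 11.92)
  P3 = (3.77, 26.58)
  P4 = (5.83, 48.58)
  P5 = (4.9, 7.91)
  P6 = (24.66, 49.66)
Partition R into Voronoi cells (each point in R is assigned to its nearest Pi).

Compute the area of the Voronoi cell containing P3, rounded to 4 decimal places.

Area of P3's cell: 254.7502

1. box [0,30]×[0,56]: [(0, 0) (30, 0) (30, 56) (0, 56)]
2. ⊥bis P3·P0 via (12.495,21.64): [(0, 0) (0.2427, 0) (30, 52.5572) (30, 56) (0, 56)]  |A|=898.0185
3. ⊥bis P3·P1 via (14.525,26.015): [(0, 0) (0.2427, 0) (14.4793, 25.1446) (16.1002, 56) (0, 56)]  |A|=656.8599
4. ⊥bis P3·P2 via (5.38,19.25): [(0, 18.0683) (11.9601, 20.6953) (14.4793, 25.1446) (16.1002, 56) (0, 56)]  |A|=546.2993
5. ⊥bis P3·P4 via (4.8,37.58): [(0, 38.0295) (0, 18.0683) (11.9601, 20.6953) (14.4793, 25.1446) (15.082, 36.6172)]  |A|=254.7502
6. ⊥bis P3·P5 via (4.335,17.245): [(0, 38.0295) (0, 18.0683) (11.9601, 20.6953) (14.4793, 25.1446) (15.082, 36.6172)]  |A|=254.7502
7. ⊥bis P3·P6 via (14.215,38.12): [(0, 38.0295) (0, 18.0683) (11.9601, 20.6953) (14.4793, 25.1446) (15.082, 36.6172)]  |A|=254.7502
8. canonical 5-gon: [(0, 38.0295) (0, 18.0683) (11.9601, 20.6953) (14.4793, 25.1446) (15.082, 36.6172)]
9. shoelace: 254.7502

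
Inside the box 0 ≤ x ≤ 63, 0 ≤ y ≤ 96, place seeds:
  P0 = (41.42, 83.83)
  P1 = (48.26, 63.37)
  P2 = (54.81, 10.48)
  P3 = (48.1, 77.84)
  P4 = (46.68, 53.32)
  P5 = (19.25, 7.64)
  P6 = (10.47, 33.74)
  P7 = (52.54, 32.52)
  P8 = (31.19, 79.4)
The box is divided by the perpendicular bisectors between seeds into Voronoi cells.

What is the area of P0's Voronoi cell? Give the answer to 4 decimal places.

1. box [0,63]×[0,96]: [(0, 0) (63, 0) (63, 96) (0, 96)]
2. ⊥bis P0·P1 via (44.84,73.6): [(0, 58.6095) (63, 79.6711) (63, 96) (0, 96)]  |A|=1692.1615
3. ⊥bis P0·P2 via (48.115,47.155): [(0, 58.6095) (63, 79.6711) (63, 96) (0, 96)]  |A|=1692.1615
4. ⊥bis P0·P3 via (44.76,80.835): [(0, 58.6095) (35.4606, 70.4644) (58.3586, 96) (0, 96)]  |A|=1408.0559
5. ⊥bis P0·P4 via (44.05,68.575): [(0, 60.9807) (14.6451, 63.5055) (35.4606, 70.4644) (58.3586, 96) (0, 96)]  |A|=1390.6929
6. ⊥bis P0·P5 via (30.335,45.735): [(0, 60.9807) (14.6451, 63.5055) (35.4606, 70.4644) (58.3586, 96) (0, 96)]  |A|=1390.6929
7. ⊥bis P0·P6 via (25.945,58.785): [(0, 74.8161) (17.0202, 64.2995) (35.4606, 70.4644) (58.3586, 96) (0, 96)]  |A|=1270.1363
8. ⊥bis P0·P7 via (46.98,58.175): [(0, 74.8161) (17.0202, 64.2995) (35.4606, 70.4644) (58.3586, 96) (0, 96)]  |A|=1270.1363
9. ⊥bis P0·P8 via (36.305,81.615): [(39.2862, 74.7307) (58.3586, 96) (30.0757, 96)]  |A|=300.7787
10. canonical 3-gon: [(39.2862, 74.7307) (58.3586, 96) (30.0757, 96)]
11. shoelace: 300.7787

Area of P0's cell: 300.7787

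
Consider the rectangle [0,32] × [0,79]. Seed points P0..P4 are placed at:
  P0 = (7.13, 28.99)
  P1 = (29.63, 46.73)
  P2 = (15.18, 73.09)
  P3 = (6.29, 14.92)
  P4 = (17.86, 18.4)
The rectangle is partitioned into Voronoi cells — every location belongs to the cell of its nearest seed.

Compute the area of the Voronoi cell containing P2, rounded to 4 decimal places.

Area of P2's cell: 702.9242

1. box [0,32]×[0,79]: [(0, 0) (32, 0) (32, 79) (0, 79)]
2. ⊥bis P2·P0 via (11.155,51.04): [(0, 53.0762) (32, 47.235) (32, 79) (0, 79)]  |A|=923.021
3. ⊥bis P2·P1 via (22.405,59.91): [(0, 53.0762) (7.4559, 51.7152) (32, 65.1698) (32, 79) (0, 79)]  |A|=702.9242
4. ⊥bis P2·P3 via (10.735,44.005): [(0, 53.0762) (7.4559, 51.7152) (32, 65.1698) (32, 79) (0, 79)]  |A|=702.9242
5. ⊥bis P2·P4 via (16.52,45.745): [(0, 53.0762) (7.4559, 51.7152) (32, 65.1698) (32, 79) (0, 79)]  |A|=702.9242
6. canonical 5-gon: [(0, 53.0762) (7.4559, 51.7152) (32, 65.1698) (32, 79) (0, 79)]
7. shoelace: 702.9242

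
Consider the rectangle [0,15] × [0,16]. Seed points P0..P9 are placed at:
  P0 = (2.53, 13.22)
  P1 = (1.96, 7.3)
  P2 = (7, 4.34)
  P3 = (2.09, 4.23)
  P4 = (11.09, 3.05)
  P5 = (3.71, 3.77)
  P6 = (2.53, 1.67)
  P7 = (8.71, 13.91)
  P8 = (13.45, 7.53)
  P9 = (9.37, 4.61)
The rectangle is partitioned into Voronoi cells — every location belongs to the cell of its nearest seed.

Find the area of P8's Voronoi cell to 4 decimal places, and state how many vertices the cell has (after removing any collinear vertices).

1. box [0,15]×[0,16]: [(0, 0) (15, 0) (15, 16) (0, 16)]
2. ⊥bis P8·P0 via (7.99,10.375): [(2.584, 0) (15, 0) (15, 16) (10.921, 16)]  |A|=131.9604
3. ⊥bis P8·P1 via (7.705,7.415): [(7.6585, 9.7388) (7.8534, 0) (15, 0) (15, 16) (10.921, 16)]  |A|=106.3014
4. ⊥bis P8·P2 via (10.225,5.935): [(8.0101, 10.4135) (13.1603, 0) (15, 0) (15, 16) (10.921, 16)]  |A|=76.8922
5. ⊥bis P8·P3 via (7.77,5.88): [(8.0101, 10.4135) (13.1603, 0) (15, 0) (15, 16) (10.921, 16)]  |A|=76.8922
6. ⊥bis P8·P4 via (12.27,5.29): [(8.0101, 10.4135) (9.9359, 6.5196) (15, 3.8519) (15, 16) (10.921, 16)]  |A|=61.142
7. ⊥bis P8·P5 via (8.58,5.65): [(8.0101, 10.4135) (9.9359, 6.5196) (15, 3.8519) (15, 16) (10.921, 16)]  |A|=61.142
8. ⊥bis P8·P6 via (7.99,4.6): [(8.0101, 10.4135) (9.9359, 6.5196) (15, 3.8519) (15, 16) (10.921, 16)]  |A|=61.142
9. ⊥bis P8·P7 via (11.08,10.72): [(8.7241, 8.9697) (9.9359, 6.5196) (15, 3.8519) (15, 13.6324)]  |A|=35.2781
10. ⊥bis P8·P9 via (11.41,6.07): [(9.1228, 9.2659) (11.7856, 5.5452) (15, 3.8519) (15, 13.6324)]  |A|=32.4665
11. canonical 4-gon: [(9.1228, 9.2659) (11.7856, 5.5452) (15, 3.8519) (15, 13.6324)]
12. shoelace: 32.4665

Area of P8's cell: 32.4665 (4 vertices)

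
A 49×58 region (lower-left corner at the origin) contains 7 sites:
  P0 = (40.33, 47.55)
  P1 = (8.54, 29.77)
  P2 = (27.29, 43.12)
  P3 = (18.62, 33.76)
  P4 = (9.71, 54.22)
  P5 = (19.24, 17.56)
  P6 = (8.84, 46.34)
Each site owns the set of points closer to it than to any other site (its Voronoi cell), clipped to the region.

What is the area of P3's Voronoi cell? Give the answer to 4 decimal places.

1. box [0,49]×[0,58]: [(0, 0) (49, 0) (49, 58) (0, 58)]
2. ⊥bis P3·P0 via (29.475,40.655): [(0, 0) (49, 0) (49, 9.9162) (18.4576, 58) (0, 58)]  |A|=2107.7032
3. ⊥bis P3·P1 via (13.58,31.765): [(26.1536, 0) (49, 0) (49, 9.9162) (18.4576, 58) (3.1953, 58)]  |A|=1256.5834
4. ⊥bis P3·P2 via (22.955,38.44): [(3.9809, 56.0154) (26.1536, 0) (49, 0) (49, 9.9162) (42.2123, 20.6023)]  |A|=947.1687
5. ⊥bis P3·P4 via (14.165,43.99): [(16.0684, 44.8189) (9.5385, 41.9752) (26.1536, 0) (49, 0) (49, 9.9162) (42.2123, 20.6023)]  |A|=893.4257
6. ⊥bis P3·P5 via (18.93,25.66): [(36.0449, 26.315) (16.0684, 44.8189) (9.5385, 41.9752) (16.0403, 25.5494)]  |A|=255.6034
7. ⊥bis P3·P6 via (13.73,40.05): [(36.0449, 26.315) (17.8005, 43.2145) (11.1075, 38.0112) (16.0403, 25.5494)]  |A|=230.5547
8. canonical 4-gon: [(36.0449, 26.315) (17.8005, 43.2145) (11.1075, 38.0112) (16.0403, 25.5494)]
9. shoelace: 230.5547

Area of P3's cell: 230.5547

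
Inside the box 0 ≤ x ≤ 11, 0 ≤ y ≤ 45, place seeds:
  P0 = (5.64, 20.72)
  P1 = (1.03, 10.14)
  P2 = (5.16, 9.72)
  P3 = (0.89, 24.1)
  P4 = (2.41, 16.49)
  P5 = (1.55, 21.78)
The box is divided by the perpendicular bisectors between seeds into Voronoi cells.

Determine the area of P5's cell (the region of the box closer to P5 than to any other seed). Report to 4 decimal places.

Area of P5's cell: 14.6949

1. box [0,11]×[0,45]: [(0, 0) (11, 0) (11, 45) (0, 45)]
2. ⊥bis P5·P0 via (3.595,21.25): [(0, 7.3787) (9.7503, 45) (0, 45)]  |A|=183.4085
3. ⊥bis P5·P1 via (1.29,15.96): [(0, 16.0176) (2.2133, 15.9188) (9.7503, 45) (0, 45)]  |A|=173.8483
4. ⊥bis P5·P2 via (3.355,15.75): [(0, 16.0176) (2.2133, 15.9188) (9.7503, 45) (0, 45)]  |A|=173.8483
5. ⊥bis P5·P3 via (1.22,22.94): [(0, 22.5929) (0, 16.0176) (2.2133, 15.9188) (4.2569, 23.8039)]  |A|=22.8224
6. ⊥bis P5·P4 via (1.98,19.135): [(0, 22.5929) (0, 18.8131) (3.0938, 19.3161) (4.2569, 23.8039)]  |A|=14.6949
7. canonical 4-gon: [(0, 22.5929) (0, 18.8131) (3.0938, 19.3161) (4.2569, 23.8039)]
8. shoelace: 14.6949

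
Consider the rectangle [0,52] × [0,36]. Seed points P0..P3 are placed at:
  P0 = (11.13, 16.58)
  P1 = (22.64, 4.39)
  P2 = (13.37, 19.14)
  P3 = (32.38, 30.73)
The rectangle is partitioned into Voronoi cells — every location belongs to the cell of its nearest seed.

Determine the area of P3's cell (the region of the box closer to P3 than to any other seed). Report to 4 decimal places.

1. box [0,52]×[0,36]: [(0, 0) (52, 0) (52, 36) (0, 36)]
2. ⊥bis P3·P0 via (21.755,23.655): [(37.5064, 0) (52, 0) (52, 36) (13.5347, 36)]  |A|=953.2597
3. ⊥bis P3·P1 via (27.51,17.56): [(25.2594, 18.3922) (52, 8.5041) (52, 36) (13.5347, 36)]  |A|=706.2729
4. ⊥bis P3·P2 via (22.875,24.935): [(27.331, 17.6262) (52, 8.5041) (52, 36) (16.1289, 36)]  |A|=668.6924
5. canonical 4-gon: [(27.331, 17.6262) (52, 8.5041) (52, 36) (16.1289, 36)]
6. shoelace: 668.6924

Area of P3's cell: 668.6924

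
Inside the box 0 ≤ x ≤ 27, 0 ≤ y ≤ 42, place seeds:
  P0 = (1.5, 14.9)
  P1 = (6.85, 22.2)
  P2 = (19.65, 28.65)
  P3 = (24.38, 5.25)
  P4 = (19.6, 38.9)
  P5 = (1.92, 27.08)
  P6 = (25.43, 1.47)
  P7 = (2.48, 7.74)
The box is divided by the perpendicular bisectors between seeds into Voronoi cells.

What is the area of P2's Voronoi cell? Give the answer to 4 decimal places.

1. box [0,27]×[0,42]: [(0, 0) (27, 0) (27, 42) (0, 42)]
2. ⊥bis P2·P0 via (10.575,21.775): [(0, 35.734) (27, 0.094) (27, 42) (0, 42)]  |A|=650.322
3. ⊥bis P2·P1 via (13.25,25.425): [(24.0567, 3.9792) (27, 0.094) (27, 42) (4.8978, 42)]  |A|=481.8441
4. ⊥bis P2·P3 via (22.015,16.95): [(17.9361, 16.1255) (27, 17.9577) (27, 42) (4.8978, 42)]  |A|=394.9013
5. ⊥bis P2·P4 via (19.625,33.775): [(9.0683, 33.7235) (17.9361, 16.1255) (27, 17.9577) (27, 33.811)]  |A|=230.0153
6. ⊥bis P2·P5 via (10.785,27.865): [(10.2657, 33.7293) (10.5216, 30.8395) (17.9361, 16.1255) (27, 17.9577) (27, 33.811)]  |A|=228.2844
7. ⊥bis P2·P6 via (22.54,15.06): [(10.2657, 33.7293) (10.5216, 30.8395) (17.9361, 16.1255) (27, 17.9577) (27, 33.811)]  |A|=228.2844
8. ⊥bis P2·P7 via (11.065,18.195): [(10.2657, 33.7293) (10.5216, 30.8395) (17.9361, 16.1255) (27, 17.9577) (27, 33.811)]  |A|=228.2844
9. canonical 5-gon: [(10.2657, 33.7293) (10.5216, 30.8395) (17.9361, 16.1255) (27, 17.9577) (27, 33.811)]
10. shoelace: 228.2844

Area of P2's cell: 228.2844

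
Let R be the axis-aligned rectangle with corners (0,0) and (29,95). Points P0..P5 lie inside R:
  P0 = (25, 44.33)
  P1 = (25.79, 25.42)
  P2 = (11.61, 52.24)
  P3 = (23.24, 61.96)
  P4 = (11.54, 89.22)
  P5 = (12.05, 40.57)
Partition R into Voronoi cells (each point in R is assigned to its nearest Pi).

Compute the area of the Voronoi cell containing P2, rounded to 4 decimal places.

Area of P2's cell: 366.5462

1. box [0,29]×[0,95]: [(0, 0) (29, 0) (29, 95) (0, 95)]
2. ⊥bis P2·P0 via (18.305,48.285): [(0, 17.2984) (29, 66.3894) (29, 95) (0, 95)]  |A|=1541.5263
3. ⊥bis P2·P1 via (18.7,38.83): [(0, 28.9431) (10.0033, 34.232) (29, 66.3894) (29, 95) (0, 95)]  |A|=1483.2834
4. ⊥bis P2·P3 via (17.425,57.1): [(0, 77.949) (0, 28.9431) (10.0033, 34.232) (20.9915, 52.8327)]  |A|=578.3308
5. ⊥bis P2·P4 via (11.575,70.73): [(6.0422, 70.7195) (0, 70.7081) (0, 28.9431) (10.0033, 34.232) (20.9915, 52.8327)]  |A|=556.4551
6. ⊥bis P2·P5 via (11.83,46.405): [(6.0422, 70.7195) (0, 70.7081) (0, 45.959) (17.3166, 46.6119) (20.9915, 52.8327)]  |A|=366.5462
7. canonical 5-gon: [(6.0422, 70.7195) (0, 70.7081) (0, 45.959) (17.3166, 46.6119) (20.9915, 52.8327)]
8. shoelace: 366.5462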